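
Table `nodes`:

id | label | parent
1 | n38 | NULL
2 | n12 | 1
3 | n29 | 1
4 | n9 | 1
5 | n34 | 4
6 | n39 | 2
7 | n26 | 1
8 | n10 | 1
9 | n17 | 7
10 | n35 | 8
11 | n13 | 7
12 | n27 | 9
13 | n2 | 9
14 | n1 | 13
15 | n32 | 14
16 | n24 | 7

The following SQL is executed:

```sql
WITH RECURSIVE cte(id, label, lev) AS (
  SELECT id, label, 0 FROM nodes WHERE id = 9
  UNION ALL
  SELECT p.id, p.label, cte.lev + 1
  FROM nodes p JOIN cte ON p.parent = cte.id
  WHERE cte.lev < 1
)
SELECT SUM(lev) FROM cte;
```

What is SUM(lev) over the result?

Base: id=9 (n17) at lev 0.
Iteration 1: rows with parent in {9} -> n27 (id 12, lev 1), n2 (id 13, lev 1).
Iteration 2: lev < 1 fails for all current rows; recursion stops.
SUM(lev) = 0 + 1 + 1 = 2.

2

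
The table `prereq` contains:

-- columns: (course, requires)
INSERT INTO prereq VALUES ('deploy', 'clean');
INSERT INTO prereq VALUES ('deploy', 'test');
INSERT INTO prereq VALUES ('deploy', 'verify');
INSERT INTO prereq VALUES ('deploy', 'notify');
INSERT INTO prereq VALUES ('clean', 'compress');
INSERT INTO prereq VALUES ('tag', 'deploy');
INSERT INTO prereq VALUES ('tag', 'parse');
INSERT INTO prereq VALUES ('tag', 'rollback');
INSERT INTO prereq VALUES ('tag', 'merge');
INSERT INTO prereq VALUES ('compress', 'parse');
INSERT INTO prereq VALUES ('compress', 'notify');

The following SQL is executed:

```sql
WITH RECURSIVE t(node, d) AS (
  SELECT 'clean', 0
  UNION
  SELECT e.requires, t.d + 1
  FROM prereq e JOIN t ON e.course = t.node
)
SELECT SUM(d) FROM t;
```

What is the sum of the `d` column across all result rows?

Base: (clean, d=0).
Iteration 1: edges from {clean} -> (compress, d=1).
Iteration 2: edges from {compress} -> (notify, d=2), (parse, d=2).
Iteration 3: no outgoing edges from {notify,parse}; recursion stops.
SUM(d) = 0 + 1 + 2 + 2 = 5.

5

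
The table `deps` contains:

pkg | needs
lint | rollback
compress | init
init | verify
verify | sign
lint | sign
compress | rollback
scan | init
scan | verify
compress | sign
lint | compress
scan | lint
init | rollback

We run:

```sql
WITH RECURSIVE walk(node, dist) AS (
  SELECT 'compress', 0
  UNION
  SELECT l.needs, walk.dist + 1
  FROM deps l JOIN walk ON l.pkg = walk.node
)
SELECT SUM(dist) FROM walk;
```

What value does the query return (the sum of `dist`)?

10

Base: (compress, dist=0).
Iteration 1: edges from {compress} -> (init, dist=1), (rollback, dist=1), (sign, dist=1).
Iteration 2: edges from {init,rollback,sign} -> (rollback, dist=2), (verify, dist=2).
Iteration 3: edges from {rollback,verify} -> (sign, dist=3).
Iteration 4: no outgoing edges from {sign}; recursion stops.
SUM(dist) = 0 + 1 + 1 + 1 + 2 + 2 + 3 = 10.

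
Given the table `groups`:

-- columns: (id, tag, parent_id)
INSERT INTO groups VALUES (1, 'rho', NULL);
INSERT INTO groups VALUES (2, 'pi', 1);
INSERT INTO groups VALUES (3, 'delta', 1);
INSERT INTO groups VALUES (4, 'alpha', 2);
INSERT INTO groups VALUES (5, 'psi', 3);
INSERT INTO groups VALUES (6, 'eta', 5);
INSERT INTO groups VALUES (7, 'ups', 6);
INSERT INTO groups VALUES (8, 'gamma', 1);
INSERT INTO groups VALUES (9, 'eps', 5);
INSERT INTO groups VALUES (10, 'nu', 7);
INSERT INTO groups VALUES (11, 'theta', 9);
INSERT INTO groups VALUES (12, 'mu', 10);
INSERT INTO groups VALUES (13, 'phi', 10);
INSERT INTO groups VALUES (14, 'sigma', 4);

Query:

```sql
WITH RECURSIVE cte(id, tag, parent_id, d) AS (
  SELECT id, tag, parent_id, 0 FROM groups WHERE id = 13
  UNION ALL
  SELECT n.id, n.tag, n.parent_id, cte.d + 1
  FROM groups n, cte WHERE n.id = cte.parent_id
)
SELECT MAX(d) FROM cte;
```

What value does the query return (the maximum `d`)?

6

Base: id=13 (phi), parent_id=10, d 0.
Iteration 1: join on id=10 -> nu (id 10, parent_id=7, d 1).
Iteration 2: join on id=7 -> ups (id 7, parent_id=6, d 2).
Iteration 3: join on id=6 -> eta (id 6, parent_id=5, d 3).
Iteration 4: join on id=5 -> psi (id 5, parent_id=3, d 4).
Iteration 5: join on id=3 -> delta (id 3, parent_id=1, d 5).
Iteration 6: join on id=1 -> rho (id 1, parent_id=NULL, d 6).
Iteration 7: parent_id is NULL; no match; recursion stops.
d values: 0, 1, 2, 3, 4, 5, 6; the maximum is 6.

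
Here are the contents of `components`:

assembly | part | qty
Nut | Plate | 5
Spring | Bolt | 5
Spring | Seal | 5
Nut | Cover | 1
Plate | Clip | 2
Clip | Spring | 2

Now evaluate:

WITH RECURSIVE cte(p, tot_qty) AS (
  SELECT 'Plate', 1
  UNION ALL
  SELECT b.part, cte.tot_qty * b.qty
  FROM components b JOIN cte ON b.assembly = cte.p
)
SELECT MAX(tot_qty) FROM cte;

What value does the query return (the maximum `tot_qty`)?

Base: (Plate, tot_qty=1).
Iteration 1: components of {Plate} -> Clip = 1*2 = 2.
Iteration 2: components of {Clip} -> Spring = 2*2 = 4.
Iteration 3: components of {Spring} -> Bolt = 4*5 = 20, Seal = 4*5 = 20.
Iteration 4: no further components; recursion stops.
tot_qty values: 1, 2, 4, 20, 20; the maximum is 20.

20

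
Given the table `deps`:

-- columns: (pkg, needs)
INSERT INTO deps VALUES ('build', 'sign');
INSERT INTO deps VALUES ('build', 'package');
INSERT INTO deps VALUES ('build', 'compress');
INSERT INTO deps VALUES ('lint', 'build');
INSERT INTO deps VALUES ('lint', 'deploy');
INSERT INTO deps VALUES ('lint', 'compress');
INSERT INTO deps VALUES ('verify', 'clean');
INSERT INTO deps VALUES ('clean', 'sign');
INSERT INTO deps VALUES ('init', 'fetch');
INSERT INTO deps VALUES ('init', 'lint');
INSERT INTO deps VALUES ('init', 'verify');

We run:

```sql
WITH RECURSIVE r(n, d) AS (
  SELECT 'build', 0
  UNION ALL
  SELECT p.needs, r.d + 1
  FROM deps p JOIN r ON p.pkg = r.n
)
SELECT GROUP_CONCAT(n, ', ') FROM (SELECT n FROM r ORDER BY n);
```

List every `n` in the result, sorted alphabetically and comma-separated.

Base: (build, d=0).
Iteration 1: edges from {build} -> (compress, d=1), (package, d=1), (sign, d=1).
Iteration 2: no outgoing edges from {compress,package,sign}; recursion stops.

build, compress, package, sign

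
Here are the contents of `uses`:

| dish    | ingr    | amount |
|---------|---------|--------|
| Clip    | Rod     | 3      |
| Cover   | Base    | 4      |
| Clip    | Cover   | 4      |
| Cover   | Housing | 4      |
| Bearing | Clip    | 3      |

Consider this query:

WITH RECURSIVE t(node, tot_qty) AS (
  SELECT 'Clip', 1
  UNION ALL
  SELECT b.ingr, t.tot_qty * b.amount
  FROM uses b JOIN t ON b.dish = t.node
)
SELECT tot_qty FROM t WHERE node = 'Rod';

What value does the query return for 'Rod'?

3

Base: (Clip, tot_qty=1).
Iteration 1: components of {Clip} -> Cover = 1*4 = 4, Rod = 1*3 = 3.
Iteration 2: components of {Cover,Rod} -> Base = 4*4 = 16, Housing = 4*4 = 16.
Iteration 3: no further components; recursion stops.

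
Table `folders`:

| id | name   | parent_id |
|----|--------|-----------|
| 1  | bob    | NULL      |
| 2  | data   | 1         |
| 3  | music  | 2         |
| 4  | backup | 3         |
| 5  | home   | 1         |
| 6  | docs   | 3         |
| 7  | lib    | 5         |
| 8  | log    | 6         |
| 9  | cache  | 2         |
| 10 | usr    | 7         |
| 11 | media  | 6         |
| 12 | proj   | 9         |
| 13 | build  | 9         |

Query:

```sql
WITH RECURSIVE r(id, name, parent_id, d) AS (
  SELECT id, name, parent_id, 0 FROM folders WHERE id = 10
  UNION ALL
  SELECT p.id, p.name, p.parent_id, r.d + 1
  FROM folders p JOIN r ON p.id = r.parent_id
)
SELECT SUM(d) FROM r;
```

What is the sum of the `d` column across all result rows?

6

Base: id=10 (usr), parent_id=7, d 0.
Iteration 1: join on id=7 -> lib (id 7, parent_id=5, d 1).
Iteration 2: join on id=5 -> home (id 5, parent_id=1, d 2).
Iteration 3: join on id=1 -> bob (id 1, parent_id=NULL, d 3).
Iteration 4: parent_id is NULL; no match; recursion stops.
SUM(d) = 0 + 1 + 2 + 3 = 6.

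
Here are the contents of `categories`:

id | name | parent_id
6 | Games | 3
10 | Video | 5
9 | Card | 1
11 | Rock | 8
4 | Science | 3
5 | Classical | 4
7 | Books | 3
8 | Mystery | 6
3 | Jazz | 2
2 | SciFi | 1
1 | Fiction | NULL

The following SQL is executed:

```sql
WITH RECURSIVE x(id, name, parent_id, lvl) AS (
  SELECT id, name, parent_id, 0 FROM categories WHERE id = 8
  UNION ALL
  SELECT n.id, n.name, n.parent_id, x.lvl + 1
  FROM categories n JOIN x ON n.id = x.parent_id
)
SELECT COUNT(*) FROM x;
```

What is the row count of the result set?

5

Base: id=8 (Mystery), parent_id=6, lvl 0.
Iteration 1: join on id=6 -> Games (id 6, parent_id=3, lvl 1).
Iteration 2: join on id=3 -> Jazz (id 3, parent_id=2, lvl 2).
Iteration 3: join on id=2 -> SciFi (id 2, parent_id=1, lvl 3).
Iteration 4: join on id=1 -> Fiction (id 1, parent_id=NULL, lvl 4).
Iteration 5: parent_id is NULL; no match; recursion stops.
Total rows emitted: 5.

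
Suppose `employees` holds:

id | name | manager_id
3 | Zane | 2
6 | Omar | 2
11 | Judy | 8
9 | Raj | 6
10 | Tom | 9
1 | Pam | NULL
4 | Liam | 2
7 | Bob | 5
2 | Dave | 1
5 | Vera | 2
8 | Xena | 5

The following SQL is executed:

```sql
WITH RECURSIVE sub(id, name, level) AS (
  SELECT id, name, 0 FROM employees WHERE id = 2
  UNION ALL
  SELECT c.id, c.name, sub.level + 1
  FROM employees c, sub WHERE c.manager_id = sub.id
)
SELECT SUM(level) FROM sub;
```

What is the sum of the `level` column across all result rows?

Base: id=2 (Dave) at level 0.
Iteration 1: rows with manager_id in {2} -> Zane (id 3, level 1), Liam (id 4, level 1), Vera (id 5, level 1), Omar (id 6, level 1).
Iteration 2: rows with manager_id in {3,4,5,6} -> Bob (id 7, level 2), Xena (id 8, level 2), Raj (id 9, level 2).
Iteration 3: rows with manager_id in {7,8,9} -> Tom (id 10, level 3), Judy (id 11, level 3).
Iteration 4: no rows with manager_id in {10,11}; recursion stops.
SUM(level) = 0 + 1 + 1 + 1 + 1 + 2 + 2 + 2 + 3 + 3 = 16.

16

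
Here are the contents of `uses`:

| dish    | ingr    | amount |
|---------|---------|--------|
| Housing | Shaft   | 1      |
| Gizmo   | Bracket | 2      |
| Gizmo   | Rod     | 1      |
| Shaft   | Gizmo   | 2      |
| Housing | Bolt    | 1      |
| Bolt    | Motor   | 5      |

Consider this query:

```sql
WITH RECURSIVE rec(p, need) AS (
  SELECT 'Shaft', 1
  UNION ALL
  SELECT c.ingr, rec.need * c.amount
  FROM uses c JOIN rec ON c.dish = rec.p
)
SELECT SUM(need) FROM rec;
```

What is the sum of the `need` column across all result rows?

9

Base: (Shaft, need=1).
Iteration 1: components of {Shaft} -> Gizmo = 1*2 = 2.
Iteration 2: components of {Gizmo} -> Bracket = 2*2 = 4, Rod = 2*1 = 2.
Iteration 3: no further components; recursion stops.
SUM(need) = 1 + 2 + 2 + 4 = 9.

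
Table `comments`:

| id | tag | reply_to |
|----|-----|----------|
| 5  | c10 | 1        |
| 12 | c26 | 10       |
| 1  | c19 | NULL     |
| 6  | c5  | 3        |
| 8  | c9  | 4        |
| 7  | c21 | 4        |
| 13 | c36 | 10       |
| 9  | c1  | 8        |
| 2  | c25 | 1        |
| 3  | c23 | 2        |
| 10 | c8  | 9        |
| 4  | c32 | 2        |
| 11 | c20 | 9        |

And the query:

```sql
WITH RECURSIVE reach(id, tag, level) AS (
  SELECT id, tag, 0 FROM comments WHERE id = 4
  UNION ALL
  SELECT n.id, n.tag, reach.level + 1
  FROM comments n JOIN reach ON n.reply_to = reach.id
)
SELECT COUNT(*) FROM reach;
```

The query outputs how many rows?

8

Base: id=4 (c32) at level 0.
Iteration 1: rows with reply_to in {4} -> c21 (id 7, level 1), c9 (id 8, level 1).
Iteration 2: rows with reply_to in {7,8} -> c1 (id 9, level 2).
Iteration 3: rows with reply_to in {9} -> c8 (id 10, level 3), c20 (id 11, level 3).
Iteration 4: rows with reply_to in {10,11} -> c26 (id 12, level 4), c36 (id 13, level 4).
Iteration 5: no rows with reply_to in {12,13}; recursion stops.
Total rows emitted: 8.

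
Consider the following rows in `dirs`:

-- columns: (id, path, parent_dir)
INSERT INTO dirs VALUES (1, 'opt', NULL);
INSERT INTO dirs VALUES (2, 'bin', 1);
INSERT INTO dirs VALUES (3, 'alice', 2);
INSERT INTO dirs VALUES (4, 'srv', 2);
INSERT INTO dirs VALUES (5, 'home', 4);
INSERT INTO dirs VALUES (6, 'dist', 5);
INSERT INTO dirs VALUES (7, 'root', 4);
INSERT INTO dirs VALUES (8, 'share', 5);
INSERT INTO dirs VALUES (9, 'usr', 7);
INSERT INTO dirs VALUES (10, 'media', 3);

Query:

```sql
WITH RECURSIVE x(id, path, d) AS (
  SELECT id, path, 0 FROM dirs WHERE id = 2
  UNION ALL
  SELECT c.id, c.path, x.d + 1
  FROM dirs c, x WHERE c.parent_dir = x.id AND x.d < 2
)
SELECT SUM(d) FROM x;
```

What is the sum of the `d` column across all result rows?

Base: id=2 (bin) at d 0.
Iteration 1: rows with parent_dir in {2} -> alice (id 3, d 1), srv (id 4, d 1).
Iteration 2: rows with parent_dir in {3,4} -> home (id 5, d 2), root (id 7, d 2), media (id 10, d 2).
Iteration 3: d < 2 fails for all current rows; recursion stops.
SUM(d) = 0 + 1 + 1 + 2 + 2 + 2 = 8.

8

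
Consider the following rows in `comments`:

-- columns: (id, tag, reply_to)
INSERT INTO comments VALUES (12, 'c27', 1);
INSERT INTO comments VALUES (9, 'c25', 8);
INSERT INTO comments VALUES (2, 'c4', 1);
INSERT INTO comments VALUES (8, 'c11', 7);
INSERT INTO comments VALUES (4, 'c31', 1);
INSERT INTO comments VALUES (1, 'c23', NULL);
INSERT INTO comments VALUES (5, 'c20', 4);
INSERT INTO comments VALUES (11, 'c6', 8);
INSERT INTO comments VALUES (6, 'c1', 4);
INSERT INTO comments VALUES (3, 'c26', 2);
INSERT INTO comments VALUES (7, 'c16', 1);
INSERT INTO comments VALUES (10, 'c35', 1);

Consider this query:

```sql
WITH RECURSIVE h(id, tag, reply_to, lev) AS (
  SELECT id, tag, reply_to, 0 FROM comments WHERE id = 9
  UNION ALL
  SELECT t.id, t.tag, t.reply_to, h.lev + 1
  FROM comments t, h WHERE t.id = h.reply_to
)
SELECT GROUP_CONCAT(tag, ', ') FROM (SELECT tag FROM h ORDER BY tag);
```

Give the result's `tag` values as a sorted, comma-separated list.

Base: id=9 (c25), reply_to=8, lev 0.
Iteration 1: join on id=8 -> c11 (id 8, reply_to=7, lev 1).
Iteration 2: join on id=7 -> c16 (id 7, reply_to=1, lev 2).
Iteration 3: join on id=1 -> c23 (id 1, reply_to=NULL, lev 3).
Iteration 4: reply_to is NULL; no match; recursion stops.

c11, c16, c23, c25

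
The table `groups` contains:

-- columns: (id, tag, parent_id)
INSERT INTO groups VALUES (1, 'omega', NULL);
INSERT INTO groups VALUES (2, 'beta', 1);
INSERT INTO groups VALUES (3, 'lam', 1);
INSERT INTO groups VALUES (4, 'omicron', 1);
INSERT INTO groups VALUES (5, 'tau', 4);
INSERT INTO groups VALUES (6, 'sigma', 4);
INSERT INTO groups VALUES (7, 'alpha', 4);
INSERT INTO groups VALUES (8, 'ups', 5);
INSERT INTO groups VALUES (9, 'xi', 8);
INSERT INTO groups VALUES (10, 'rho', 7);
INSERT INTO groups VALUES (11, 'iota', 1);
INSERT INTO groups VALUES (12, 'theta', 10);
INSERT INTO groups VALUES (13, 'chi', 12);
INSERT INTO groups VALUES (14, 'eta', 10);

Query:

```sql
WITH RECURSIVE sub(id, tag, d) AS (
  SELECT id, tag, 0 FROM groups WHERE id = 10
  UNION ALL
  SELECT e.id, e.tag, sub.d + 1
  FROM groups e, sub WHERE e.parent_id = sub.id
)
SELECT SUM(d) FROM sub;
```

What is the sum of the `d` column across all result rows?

4

Base: id=10 (rho) at d 0.
Iteration 1: rows with parent_id in {10} -> theta (id 12, d 1), eta (id 14, d 1).
Iteration 2: rows with parent_id in {12,14} -> chi (id 13, d 2).
Iteration 3: no rows with parent_id in {13}; recursion stops.
SUM(d) = 0 + 1 + 1 + 2 = 4.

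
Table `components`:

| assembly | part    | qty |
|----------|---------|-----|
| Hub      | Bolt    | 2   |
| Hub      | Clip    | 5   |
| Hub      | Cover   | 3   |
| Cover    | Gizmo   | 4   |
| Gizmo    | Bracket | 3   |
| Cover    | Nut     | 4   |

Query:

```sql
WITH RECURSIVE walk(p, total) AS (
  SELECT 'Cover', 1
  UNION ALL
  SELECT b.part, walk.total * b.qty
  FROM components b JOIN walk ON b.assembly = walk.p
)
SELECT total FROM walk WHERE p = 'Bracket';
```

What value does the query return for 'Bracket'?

12

Base: (Cover, total=1).
Iteration 1: components of {Cover} -> Gizmo = 1*4 = 4, Nut = 1*4 = 4.
Iteration 2: components of {Gizmo,Nut} -> Bracket = 4*3 = 12.
Iteration 3: no further components; recursion stops.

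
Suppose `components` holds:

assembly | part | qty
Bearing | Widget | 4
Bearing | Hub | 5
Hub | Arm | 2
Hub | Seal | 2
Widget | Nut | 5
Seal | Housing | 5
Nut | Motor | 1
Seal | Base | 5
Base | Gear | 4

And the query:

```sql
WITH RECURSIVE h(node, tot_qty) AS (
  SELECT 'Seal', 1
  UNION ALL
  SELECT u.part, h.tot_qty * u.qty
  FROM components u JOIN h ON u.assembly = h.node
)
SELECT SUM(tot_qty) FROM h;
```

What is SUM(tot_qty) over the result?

Base: (Seal, tot_qty=1).
Iteration 1: components of {Seal} -> Base = 1*5 = 5, Housing = 1*5 = 5.
Iteration 2: components of {Base,Housing} -> Gear = 5*4 = 20.
Iteration 3: no further components; recursion stops.
SUM(tot_qty) = 1 + 5 + 5 + 20 = 31.

31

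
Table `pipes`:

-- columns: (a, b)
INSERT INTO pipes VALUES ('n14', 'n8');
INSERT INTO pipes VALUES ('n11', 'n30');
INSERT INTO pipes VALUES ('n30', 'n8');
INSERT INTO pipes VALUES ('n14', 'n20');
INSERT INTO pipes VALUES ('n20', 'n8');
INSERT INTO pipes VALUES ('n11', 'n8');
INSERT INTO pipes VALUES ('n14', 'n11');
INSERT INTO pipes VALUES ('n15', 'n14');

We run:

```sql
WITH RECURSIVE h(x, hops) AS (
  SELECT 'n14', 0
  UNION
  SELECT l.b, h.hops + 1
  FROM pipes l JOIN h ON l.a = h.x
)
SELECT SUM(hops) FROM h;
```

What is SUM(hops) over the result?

10

Base: (n14, hops=0).
Iteration 1: edges from {n14} -> (n11, hops=1), (n20, hops=1), (n8, hops=1).
Iteration 2: edges from {n11,n20,n8} -> (n30, hops=2), (n8, hops=2). [UNION drops 1 duplicate row(s)]
Iteration 3: edges from {n30,n8} -> (n8, hops=3).
Iteration 4: no outgoing edges from {n8}; recursion stops.
SUM(hops) = 0 + 1 + 1 + 1 + 2 + 2 + 3 = 10.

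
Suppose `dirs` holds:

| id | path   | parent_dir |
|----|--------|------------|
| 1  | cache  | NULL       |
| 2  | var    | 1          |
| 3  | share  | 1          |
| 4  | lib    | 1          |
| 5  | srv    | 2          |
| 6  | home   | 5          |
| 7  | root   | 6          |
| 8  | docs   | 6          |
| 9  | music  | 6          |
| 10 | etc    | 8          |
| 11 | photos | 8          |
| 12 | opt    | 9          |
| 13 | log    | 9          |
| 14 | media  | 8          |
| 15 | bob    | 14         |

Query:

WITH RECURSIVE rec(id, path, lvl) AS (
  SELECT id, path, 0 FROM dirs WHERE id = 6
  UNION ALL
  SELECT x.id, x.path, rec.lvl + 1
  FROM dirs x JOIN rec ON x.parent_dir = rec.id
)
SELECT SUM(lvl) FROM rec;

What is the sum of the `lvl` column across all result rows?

16

Base: id=6 (home) at lvl 0.
Iteration 1: rows with parent_dir in {6} -> root (id 7, lvl 1), docs (id 8, lvl 1), music (id 9, lvl 1).
Iteration 2: rows with parent_dir in {7,8,9} -> etc (id 10, lvl 2), photos (id 11, lvl 2), opt (id 12, lvl 2), log (id 13, lvl 2), media (id 14, lvl 2).
Iteration 3: rows with parent_dir in {10,11,12,13,14} -> bob (id 15, lvl 3).
Iteration 4: no rows with parent_dir in {15}; recursion stops.
SUM(lvl) = 0 + 1 + 1 + 1 + 2 + 2 + 2 + 2 + 2 + 3 = 16.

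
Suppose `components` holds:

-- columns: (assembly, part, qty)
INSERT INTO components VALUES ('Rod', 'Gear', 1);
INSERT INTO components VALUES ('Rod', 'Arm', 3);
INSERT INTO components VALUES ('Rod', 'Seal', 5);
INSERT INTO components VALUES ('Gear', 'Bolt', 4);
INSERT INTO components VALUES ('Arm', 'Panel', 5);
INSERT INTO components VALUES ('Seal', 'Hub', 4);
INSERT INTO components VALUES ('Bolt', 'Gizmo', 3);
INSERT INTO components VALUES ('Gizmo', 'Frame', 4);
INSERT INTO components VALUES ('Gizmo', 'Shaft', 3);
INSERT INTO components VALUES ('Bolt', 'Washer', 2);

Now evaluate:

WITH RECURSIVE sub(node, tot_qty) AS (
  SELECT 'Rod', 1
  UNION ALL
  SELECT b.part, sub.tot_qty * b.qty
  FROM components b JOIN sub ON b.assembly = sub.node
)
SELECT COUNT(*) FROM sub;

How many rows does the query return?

11

Base: (Rod, tot_qty=1).
Iteration 1: components of {Rod} -> Arm = 1*3 = 3, Gear = 1*1 = 1, Seal = 1*5 = 5.
Iteration 2: components of {Arm,Gear,Seal} -> Bolt = 1*4 = 4, Hub = 5*4 = 20, Panel = 3*5 = 15.
Iteration 3: components of {Bolt,Hub,Panel} -> Gizmo = 4*3 = 12, Washer = 4*2 = 8.
Iteration 4: components of {Gizmo,Washer} -> Frame = 12*4 = 48, Shaft = 12*3 = 36.
Iteration 5: no further components; recursion stops.
Total rows emitted: 11.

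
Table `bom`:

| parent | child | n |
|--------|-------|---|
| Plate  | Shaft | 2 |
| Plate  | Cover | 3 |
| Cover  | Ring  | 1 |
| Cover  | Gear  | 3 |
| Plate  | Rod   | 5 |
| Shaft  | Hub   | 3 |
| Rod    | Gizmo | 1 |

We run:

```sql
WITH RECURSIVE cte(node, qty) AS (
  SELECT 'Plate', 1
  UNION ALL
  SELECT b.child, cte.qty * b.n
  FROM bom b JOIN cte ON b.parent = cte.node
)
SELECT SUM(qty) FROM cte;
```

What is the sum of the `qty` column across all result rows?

34

Base: (Plate, qty=1).
Iteration 1: components of {Plate} -> Cover = 1*3 = 3, Rod = 1*5 = 5, Shaft = 1*2 = 2.
Iteration 2: components of {Cover,Rod,Shaft} -> Gear = 3*3 = 9, Gizmo = 5*1 = 5, Hub = 2*3 = 6, Ring = 3*1 = 3.
Iteration 3: no further components; recursion stops.
SUM(qty) = 1 + 2 + 3 + 5 + 6 + 3 + 9 + 5 = 34.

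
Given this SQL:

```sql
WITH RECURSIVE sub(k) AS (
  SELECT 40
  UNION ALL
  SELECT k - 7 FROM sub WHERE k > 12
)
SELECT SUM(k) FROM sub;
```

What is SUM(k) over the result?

130

Base: k=40.
Iteration 1: 40 > 12 holds -> k = 40 - 7 = 33.
Iteration 2: 33 > 12 holds -> k = 33 - 7 = 26.
Iteration 3: 26 > 12 holds -> k = 26 - 7 = 19.
Iteration 4: 19 > 12 holds -> k = 19 - 7 = 12.
Iteration 5: 12 > 12 fails; recursion stops.
SUM(k) = 40 + 33 + 26 + 19 + 12 = 130.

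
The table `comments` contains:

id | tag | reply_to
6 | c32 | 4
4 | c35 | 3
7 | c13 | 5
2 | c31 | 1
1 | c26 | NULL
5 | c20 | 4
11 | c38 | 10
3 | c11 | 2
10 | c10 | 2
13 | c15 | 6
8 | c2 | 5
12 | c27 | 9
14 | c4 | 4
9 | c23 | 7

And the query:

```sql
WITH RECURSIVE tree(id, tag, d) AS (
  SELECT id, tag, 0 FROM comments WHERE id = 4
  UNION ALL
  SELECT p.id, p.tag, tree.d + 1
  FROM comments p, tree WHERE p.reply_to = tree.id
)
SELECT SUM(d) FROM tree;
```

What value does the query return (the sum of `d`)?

Base: id=4 (c35) at d 0.
Iteration 1: rows with reply_to in {4} -> c20 (id 5, d 1), c32 (id 6, d 1), c4 (id 14, d 1).
Iteration 2: rows with reply_to in {5,6,14} -> c13 (id 7, d 2), c2 (id 8, d 2), c15 (id 13, d 2).
Iteration 3: rows with reply_to in {7,8,13} -> c23 (id 9, d 3).
Iteration 4: rows with reply_to in {9} -> c27 (id 12, d 4).
Iteration 5: no rows with reply_to in {12}; recursion stops.
SUM(d) = 0 + 1 + 1 + 1 + 2 + 2 + 2 + 3 + 4 = 16.

16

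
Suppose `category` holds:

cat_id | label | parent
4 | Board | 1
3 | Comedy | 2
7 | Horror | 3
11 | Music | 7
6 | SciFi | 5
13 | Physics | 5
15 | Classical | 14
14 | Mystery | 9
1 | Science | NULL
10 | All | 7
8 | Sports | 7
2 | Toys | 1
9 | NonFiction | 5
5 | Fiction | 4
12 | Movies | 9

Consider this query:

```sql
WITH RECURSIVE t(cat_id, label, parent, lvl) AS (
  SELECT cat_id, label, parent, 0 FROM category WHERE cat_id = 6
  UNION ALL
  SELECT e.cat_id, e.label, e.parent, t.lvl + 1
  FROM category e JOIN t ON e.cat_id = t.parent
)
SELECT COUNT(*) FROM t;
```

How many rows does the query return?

Base: cat_id=6 (SciFi), parent=5, lvl 0.
Iteration 1: join on cat_id=5 -> Fiction (id 5, parent=4, lvl 1).
Iteration 2: join on cat_id=4 -> Board (id 4, parent=1, lvl 2).
Iteration 3: join on cat_id=1 -> Science (id 1, parent=NULL, lvl 3).
Iteration 4: parent is NULL; no match; recursion stops.
Total rows emitted: 4.

4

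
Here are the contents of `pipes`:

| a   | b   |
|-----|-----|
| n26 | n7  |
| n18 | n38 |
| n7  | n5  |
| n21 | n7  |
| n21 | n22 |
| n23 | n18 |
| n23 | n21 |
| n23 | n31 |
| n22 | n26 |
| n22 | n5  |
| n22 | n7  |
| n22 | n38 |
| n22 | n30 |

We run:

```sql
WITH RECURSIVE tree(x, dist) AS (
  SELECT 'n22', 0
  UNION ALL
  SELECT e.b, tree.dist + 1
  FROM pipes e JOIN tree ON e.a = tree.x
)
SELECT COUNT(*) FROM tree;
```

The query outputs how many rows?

Base: (n22, dist=0).
Iteration 1: edges from {n22} -> (n26, dist=1), (n30, dist=1), (n38, dist=1), (n5, dist=1), (n7, dist=1).
Iteration 2: edges from {n26,n30,n38,n5,n7} -> (n5, dist=2), (n7, dist=2).
Iteration 3: edges from {n5,n7} -> (n5, dist=3).
Iteration 4: no outgoing edges from {n5}; recursion stops.
Total rows emitted: 9.

9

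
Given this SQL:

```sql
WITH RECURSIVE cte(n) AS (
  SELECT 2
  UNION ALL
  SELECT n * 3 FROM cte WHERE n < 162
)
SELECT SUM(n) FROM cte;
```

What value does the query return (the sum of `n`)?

242

Base: n=2.
Iteration 1: 2 < 162 holds -> n = 2 * 3 = 6.
Iteration 2: 6 < 162 holds -> n = 6 * 3 = 18.
Iteration 3: 18 < 162 holds -> n = 18 * 3 = 54.
Iteration 4: 54 < 162 holds -> n = 54 * 3 = 162.
Iteration 5: 162 < 162 fails; recursion stops.
SUM(n) = 2 + 6 + 18 + 54 + 162 = 242.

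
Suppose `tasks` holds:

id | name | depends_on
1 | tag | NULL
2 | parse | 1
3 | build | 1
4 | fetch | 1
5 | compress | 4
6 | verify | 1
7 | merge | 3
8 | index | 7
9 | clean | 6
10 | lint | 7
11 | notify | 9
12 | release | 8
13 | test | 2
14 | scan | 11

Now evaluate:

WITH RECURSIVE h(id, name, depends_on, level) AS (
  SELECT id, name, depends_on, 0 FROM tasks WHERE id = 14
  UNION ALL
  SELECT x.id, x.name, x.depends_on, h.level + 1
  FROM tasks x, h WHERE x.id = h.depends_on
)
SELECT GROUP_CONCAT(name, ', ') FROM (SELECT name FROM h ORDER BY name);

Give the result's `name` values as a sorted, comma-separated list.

Base: id=14 (scan), depends_on=11, level 0.
Iteration 1: join on id=11 -> notify (id 11, depends_on=9, level 1).
Iteration 2: join on id=9 -> clean (id 9, depends_on=6, level 2).
Iteration 3: join on id=6 -> verify (id 6, depends_on=1, level 3).
Iteration 4: join on id=1 -> tag (id 1, depends_on=NULL, level 4).
Iteration 5: depends_on is NULL; no match; recursion stops.

clean, notify, scan, tag, verify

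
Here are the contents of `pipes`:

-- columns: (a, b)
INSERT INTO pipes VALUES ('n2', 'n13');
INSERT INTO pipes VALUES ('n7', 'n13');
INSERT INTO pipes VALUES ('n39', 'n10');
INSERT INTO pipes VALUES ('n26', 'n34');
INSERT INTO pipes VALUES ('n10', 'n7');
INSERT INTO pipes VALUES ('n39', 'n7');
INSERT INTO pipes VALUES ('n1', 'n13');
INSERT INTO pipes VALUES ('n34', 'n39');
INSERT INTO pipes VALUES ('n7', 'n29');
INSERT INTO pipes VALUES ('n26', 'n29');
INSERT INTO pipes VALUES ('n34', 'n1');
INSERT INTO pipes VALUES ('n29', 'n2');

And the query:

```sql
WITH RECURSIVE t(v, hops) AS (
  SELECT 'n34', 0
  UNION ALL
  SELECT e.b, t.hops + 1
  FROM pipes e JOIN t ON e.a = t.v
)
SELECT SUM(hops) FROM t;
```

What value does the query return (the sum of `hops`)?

Base: (n34, hops=0).
Iteration 1: edges from {n34} -> (n1, hops=1), (n39, hops=1).
Iteration 2: edges from {n1,n39} -> (n10, hops=2), (n13, hops=2), (n7, hops=2).
Iteration 3: edges from {n10,n13,n7} -> (n13, hops=3), (n29, hops=3), (n7, hops=3).
Iteration 4: edges from {n13,n29,n7} -> (n13, hops=4), (n2, hops=4), (n29, hops=4).
Iteration 5: edges from {n13,n2,n29} -> (n13, hops=5), (n2, hops=5).
Iteration 6: edges from {n13,n2} -> (n13, hops=6).
Iteration 7: no outgoing edges from {n13}; recursion stops.
SUM(hops) = 0 + 1 + 1 + 2 + 2 + 2 + 3 + 3 + 3 + 4 + 4 + 4 + 5 + 5 + 6 = 45.

45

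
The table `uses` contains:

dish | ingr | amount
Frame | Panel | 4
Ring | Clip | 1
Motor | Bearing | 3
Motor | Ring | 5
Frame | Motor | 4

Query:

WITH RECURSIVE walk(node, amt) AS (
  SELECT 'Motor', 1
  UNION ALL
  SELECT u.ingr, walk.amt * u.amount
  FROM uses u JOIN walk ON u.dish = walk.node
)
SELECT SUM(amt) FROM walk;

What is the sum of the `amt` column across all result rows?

Base: (Motor, amt=1).
Iteration 1: components of {Motor} -> Bearing = 1*3 = 3, Ring = 1*5 = 5.
Iteration 2: components of {Bearing,Ring} -> Clip = 5*1 = 5.
Iteration 3: no further components; recursion stops.
SUM(amt) = 1 + 5 + 3 + 5 = 14.

14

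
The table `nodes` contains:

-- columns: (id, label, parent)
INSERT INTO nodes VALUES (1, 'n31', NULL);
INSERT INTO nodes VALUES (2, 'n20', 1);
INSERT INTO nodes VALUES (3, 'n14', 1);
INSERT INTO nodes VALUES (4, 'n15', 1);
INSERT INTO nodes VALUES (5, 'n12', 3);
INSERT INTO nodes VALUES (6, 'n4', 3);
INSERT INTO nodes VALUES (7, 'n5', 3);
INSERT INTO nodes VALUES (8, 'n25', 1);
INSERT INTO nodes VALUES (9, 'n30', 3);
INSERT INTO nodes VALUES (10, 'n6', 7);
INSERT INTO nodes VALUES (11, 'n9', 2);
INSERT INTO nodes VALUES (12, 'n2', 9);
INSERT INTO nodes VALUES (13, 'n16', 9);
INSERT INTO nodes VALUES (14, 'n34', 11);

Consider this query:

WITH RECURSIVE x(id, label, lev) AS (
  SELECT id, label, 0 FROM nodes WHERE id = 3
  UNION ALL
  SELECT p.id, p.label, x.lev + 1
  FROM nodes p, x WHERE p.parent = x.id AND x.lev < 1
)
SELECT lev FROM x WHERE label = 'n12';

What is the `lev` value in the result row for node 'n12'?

1

Base: id=3 (n14) at lev 0.
Iteration 1: rows with parent in {3} -> n12 (id 5, lev 1), n4 (id 6, lev 1), n5 (id 7, lev 1), n30 (id 9, lev 1).
Iteration 2: lev < 1 fails for all current rows; recursion stops.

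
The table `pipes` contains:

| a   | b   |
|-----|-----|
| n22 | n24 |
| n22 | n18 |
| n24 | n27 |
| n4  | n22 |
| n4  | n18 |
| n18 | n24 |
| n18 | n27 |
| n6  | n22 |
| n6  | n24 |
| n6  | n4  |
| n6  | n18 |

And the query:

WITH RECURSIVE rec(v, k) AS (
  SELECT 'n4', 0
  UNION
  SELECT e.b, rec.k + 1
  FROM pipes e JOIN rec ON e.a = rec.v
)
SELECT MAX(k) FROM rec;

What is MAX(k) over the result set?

4

Base: (n4, k=0).
Iteration 1: edges from {n4} -> (n18, k=1), (n22, k=1).
Iteration 2: edges from {n18,n22} -> (n18, k=2), (n24, k=2), (n27, k=2). [UNION drops 1 duplicate row(s)]
Iteration 3: edges from {n18,n24,n27} -> (n24, k=3), (n27, k=3). [UNION drops 1 duplicate row(s)]
Iteration 4: edges from {n24,n27} -> (n27, k=4).
Iteration 5: no outgoing edges from {n27}; recursion stops.
k values: 0, 1, 1, 2, 2, 2, 3, 3, 4; the maximum is 4.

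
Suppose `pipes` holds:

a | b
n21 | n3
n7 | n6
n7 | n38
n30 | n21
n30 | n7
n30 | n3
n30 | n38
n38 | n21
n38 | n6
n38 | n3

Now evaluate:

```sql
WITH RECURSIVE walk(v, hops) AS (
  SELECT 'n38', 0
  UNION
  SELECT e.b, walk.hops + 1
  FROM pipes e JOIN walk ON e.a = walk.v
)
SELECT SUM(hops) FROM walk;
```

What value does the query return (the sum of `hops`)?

5

Base: (n38, hops=0).
Iteration 1: edges from {n38} -> (n21, hops=1), (n3, hops=1), (n6, hops=1).
Iteration 2: edges from {n21,n3,n6} -> (n3, hops=2).
Iteration 3: no outgoing edges from {n3}; recursion stops.
SUM(hops) = 0 + 1 + 1 + 1 + 2 = 5.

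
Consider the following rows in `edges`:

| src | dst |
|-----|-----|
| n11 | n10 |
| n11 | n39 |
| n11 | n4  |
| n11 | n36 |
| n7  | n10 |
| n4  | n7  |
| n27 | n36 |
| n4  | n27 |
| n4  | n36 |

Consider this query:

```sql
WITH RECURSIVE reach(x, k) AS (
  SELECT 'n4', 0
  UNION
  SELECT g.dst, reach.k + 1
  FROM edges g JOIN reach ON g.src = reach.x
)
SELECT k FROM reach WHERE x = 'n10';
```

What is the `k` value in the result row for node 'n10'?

2

Base: (n4, k=0).
Iteration 1: edges from {n4} -> (n27, k=1), (n36, k=1), (n7, k=1).
Iteration 2: edges from {n27,n36,n7} -> (n10, k=2), (n36, k=2).
Iteration 3: no outgoing edges from {n10,n36}; recursion stops.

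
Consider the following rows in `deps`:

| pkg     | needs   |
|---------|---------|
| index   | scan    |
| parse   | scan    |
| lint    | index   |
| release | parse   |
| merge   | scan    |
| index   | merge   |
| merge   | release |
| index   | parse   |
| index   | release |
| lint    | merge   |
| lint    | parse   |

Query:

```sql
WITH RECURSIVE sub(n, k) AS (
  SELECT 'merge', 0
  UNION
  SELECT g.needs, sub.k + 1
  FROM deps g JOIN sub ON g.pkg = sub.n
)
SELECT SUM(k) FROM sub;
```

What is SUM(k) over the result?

Base: (merge, k=0).
Iteration 1: edges from {merge} -> (release, k=1), (scan, k=1).
Iteration 2: edges from {release,scan} -> (parse, k=2).
Iteration 3: edges from {parse} -> (scan, k=3).
Iteration 4: no outgoing edges from {scan}; recursion stops.
SUM(k) = 0 + 1 + 1 + 2 + 3 = 7.

7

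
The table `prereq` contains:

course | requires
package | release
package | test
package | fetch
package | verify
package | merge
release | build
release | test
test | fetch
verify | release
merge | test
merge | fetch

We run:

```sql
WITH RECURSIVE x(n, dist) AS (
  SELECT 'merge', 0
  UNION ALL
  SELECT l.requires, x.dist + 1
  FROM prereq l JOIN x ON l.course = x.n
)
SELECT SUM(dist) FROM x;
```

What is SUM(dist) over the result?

4

Base: (merge, dist=0).
Iteration 1: edges from {merge} -> (fetch, dist=1), (test, dist=1).
Iteration 2: edges from {fetch,test} -> (fetch, dist=2).
Iteration 3: no outgoing edges from {fetch}; recursion stops.
SUM(dist) = 0 + 1 + 1 + 2 = 4.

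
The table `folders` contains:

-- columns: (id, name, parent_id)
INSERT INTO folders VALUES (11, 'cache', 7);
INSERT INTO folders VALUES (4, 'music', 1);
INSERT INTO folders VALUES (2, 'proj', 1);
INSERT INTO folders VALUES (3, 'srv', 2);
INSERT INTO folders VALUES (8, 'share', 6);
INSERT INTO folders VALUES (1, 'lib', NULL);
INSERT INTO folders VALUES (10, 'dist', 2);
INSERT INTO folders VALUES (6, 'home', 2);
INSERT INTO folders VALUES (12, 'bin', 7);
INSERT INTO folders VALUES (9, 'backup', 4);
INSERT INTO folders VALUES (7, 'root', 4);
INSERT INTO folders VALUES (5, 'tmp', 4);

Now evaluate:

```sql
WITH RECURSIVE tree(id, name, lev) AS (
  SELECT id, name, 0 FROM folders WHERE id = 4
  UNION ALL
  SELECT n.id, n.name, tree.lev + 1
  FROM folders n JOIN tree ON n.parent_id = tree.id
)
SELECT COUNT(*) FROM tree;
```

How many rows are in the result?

6

Base: id=4 (music) at lev 0.
Iteration 1: rows with parent_id in {4} -> tmp (id 5, lev 1), root (id 7, lev 1), backup (id 9, lev 1).
Iteration 2: rows with parent_id in {5,7,9} -> cache (id 11, lev 2), bin (id 12, lev 2).
Iteration 3: no rows with parent_id in {11,12}; recursion stops.
Total rows emitted: 6.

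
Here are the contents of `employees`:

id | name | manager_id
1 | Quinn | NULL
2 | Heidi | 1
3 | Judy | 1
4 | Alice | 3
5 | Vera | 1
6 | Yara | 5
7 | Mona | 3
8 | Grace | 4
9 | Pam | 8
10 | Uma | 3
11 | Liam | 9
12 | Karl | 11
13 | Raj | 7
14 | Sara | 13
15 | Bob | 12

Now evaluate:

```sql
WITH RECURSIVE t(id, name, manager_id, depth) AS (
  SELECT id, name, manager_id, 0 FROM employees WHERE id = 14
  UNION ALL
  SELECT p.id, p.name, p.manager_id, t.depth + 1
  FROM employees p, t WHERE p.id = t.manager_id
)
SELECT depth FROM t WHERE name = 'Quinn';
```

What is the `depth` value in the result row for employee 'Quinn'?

4

Base: id=14 (Sara), manager_id=13, depth 0.
Iteration 1: join on id=13 -> Raj (id 13, manager_id=7, depth 1).
Iteration 2: join on id=7 -> Mona (id 7, manager_id=3, depth 2).
Iteration 3: join on id=3 -> Judy (id 3, manager_id=1, depth 3).
Iteration 4: join on id=1 -> Quinn (id 1, manager_id=NULL, depth 4).
Iteration 5: manager_id is NULL; no match; recursion stops.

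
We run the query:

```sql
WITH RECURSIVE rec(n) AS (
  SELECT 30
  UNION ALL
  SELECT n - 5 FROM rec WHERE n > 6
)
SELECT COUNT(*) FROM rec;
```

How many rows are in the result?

6

Base: n=30.
Iteration 1: 30 > 6 holds -> n = 30 - 5 = 25.
Iteration 2: 25 > 6 holds -> n = 25 - 5 = 20.
Iteration 3: 20 > 6 holds -> n = 20 - 5 = 15.
Iteration 4: 15 > 6 holds -> n = 15 - 5 = 10.
Iteration 5: 10 > 6 holds -> n = 10 - 5 = 5.
Iteration 6: 5 > 6 fails; recursion stops.
Total rows emitted: 6.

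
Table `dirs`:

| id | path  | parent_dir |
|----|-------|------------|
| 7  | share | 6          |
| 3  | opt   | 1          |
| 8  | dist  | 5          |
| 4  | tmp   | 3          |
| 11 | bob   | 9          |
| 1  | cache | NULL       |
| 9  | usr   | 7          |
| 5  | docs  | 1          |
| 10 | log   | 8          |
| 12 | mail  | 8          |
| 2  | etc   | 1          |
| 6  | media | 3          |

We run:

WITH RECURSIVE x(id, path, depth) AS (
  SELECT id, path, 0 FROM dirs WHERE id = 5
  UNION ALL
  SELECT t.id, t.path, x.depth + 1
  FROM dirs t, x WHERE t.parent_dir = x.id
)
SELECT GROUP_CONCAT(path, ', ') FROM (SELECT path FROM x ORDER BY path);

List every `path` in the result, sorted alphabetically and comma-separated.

dist, docs, log, mail

Base: id=5 (docs) at depth 0.
Iteration 1: rows with parent_dir in {5} -> dist (id 8, depth 1).
Iteration 2: rows with parent_dir in {8} -> log (id 10, depth 2), mail (id 12, depth 2).
Iteration 3: no rows with parent_dir in {10,12}; recursion stops.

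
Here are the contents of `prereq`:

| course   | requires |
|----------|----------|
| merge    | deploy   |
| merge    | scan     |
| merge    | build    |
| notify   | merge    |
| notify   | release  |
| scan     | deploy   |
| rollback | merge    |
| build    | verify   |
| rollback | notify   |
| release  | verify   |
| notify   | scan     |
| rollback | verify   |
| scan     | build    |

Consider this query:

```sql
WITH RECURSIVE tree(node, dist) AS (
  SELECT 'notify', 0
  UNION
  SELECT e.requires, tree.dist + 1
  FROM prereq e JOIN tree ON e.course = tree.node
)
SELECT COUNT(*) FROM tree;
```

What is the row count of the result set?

12

Base: (notify, dist=0).
Iteration 1: edges from {notify} -> (merge, dist=1), (release, dist=1), (scan, dist=1).
Iteration 2: edges from {merge,release,scan} -> (build, dist=2), (deploy, dist=2), (scan, dist=2), (verify, dist=2). [UNION drops 2 duplicate row(s)]
Iteration 3: edges from {build,deploy,scan,verify} -> (build, dist=3), (deploy, dist=3), (verify, dist=3).
Iteration 4: edges from {build,deploy,verify} -> (verify, dist=4).
Iteration 5: no outgoing edges from {verify}; recursion stops.
Total rows emitted: 12.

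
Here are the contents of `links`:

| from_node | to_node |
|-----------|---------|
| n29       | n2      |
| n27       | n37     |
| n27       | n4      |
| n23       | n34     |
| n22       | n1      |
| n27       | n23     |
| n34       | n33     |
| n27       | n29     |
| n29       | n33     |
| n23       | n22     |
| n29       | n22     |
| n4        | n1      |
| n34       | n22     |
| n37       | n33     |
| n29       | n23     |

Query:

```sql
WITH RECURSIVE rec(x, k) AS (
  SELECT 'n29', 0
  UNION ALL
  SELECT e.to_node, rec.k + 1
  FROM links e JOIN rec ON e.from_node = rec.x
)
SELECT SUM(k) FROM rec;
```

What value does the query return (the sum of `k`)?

Base: (n29, k=0).
Iteration 1: edges from {n29} -> (n2, k=1), (n22, k=1), (n23, k=1), (n33, k=1).
Iteration 2: edges from {n2,n22,n23,n33} -> (n1, k=2), (n22, k=2), (n34, k=2).
Iteration 3: edges from {n1,n22,n34} -> (n1, k=3), (n22, k=3), (n33, k=3).
Iteration 4: edges from {n1,n22,n33} -> (n1, k=4).
Iteration 5: no outgoing edges from {n1}; recursion stops.
SUM(k) = 0 + 1 + 1 + 1 + 1 + 2 + 2 + 2 + 3 + 3 + 3 + 4 = 23.

23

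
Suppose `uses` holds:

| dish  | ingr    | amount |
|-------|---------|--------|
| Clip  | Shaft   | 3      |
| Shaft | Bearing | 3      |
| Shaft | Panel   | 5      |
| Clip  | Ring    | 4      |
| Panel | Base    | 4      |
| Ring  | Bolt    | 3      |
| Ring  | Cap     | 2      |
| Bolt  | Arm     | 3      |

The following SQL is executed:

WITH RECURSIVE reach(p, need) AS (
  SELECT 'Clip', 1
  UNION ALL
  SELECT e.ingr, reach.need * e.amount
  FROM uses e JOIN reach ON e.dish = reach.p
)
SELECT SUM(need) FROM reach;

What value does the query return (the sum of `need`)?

Base: (Clip, need=1).
Iteration 1: components of {Clip} -> Ring = 1*4 = 4, Shaft = 1*3 = 3.
Iteration 2: components of {Ring,Shaft} -> Bearing = 3*3 = 9, Bolt = 4*3 = 12, Cap = 4*2 = 8, Panel = 3*5 = 15.
Iteration 3: components of {Bearing,Bolt,Cap,Panel} -> Arm = 12*3 = 36, Base = 15*4 = 60.
Iteration 4: no further components; recursion stops.
SUM(need) = 1 + 3 + 4 + 9 + 15 + 12 + 8 + 60 + 36 = 148.

148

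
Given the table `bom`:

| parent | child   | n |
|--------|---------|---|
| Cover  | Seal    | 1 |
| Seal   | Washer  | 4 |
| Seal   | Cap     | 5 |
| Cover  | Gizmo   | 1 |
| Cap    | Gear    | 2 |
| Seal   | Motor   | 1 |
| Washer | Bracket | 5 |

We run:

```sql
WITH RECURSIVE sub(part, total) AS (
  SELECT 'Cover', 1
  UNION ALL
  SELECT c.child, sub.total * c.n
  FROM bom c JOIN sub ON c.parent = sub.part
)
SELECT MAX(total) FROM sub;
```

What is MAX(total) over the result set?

Base: (Cover, total=1).
Iteration 1: components of {Cover} -> Gizmo = 1*1 = 1, Seal = 1*1 = 1.
Iteration 2: components of {Gizmo,Seal} -> Cap = 1*5 = 5, Motor = 1*1 = 1, Washer = 1*4 = 4.
Iteration 3: components of {Cap,Motor,Washer} -> Bracket = 4*5 = 20, Gear = 5*2 = 10.
Iteration 4: no further components; recursion stops.
total values: 1, 1, 1, 4, 5, 1, 20, 10; the maximum is 20.

20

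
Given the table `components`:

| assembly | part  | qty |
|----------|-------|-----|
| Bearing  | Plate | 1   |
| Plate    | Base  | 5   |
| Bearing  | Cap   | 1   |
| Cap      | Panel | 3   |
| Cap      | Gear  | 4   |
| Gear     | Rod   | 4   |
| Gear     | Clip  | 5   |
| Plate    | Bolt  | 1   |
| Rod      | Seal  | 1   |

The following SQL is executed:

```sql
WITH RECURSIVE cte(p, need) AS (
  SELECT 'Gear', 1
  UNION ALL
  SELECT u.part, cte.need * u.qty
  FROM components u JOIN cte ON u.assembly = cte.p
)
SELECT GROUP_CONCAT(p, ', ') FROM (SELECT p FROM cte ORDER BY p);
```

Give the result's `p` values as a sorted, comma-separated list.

Base: (Gear, need=1).
Iteration 1: components of {Gear} -> Clip = 1*5 = 5, Rod = 1*4 = 4.
Iteration 2: components of {Clip,Rod} -> Seal = 4*1 = 4.
Iteration 3: no further components; recursion stops.

Clip, Gear, Rod, Seal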